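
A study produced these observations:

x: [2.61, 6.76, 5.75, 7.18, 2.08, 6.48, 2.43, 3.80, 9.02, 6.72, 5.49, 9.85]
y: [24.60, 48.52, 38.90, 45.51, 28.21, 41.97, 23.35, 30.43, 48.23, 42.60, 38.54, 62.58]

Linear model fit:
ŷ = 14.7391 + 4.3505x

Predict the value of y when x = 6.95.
ŷ = 44.9751

x = 6.95 lies inside the observed range [2.08, 9.85], so the fitted equation applies directly:

ŷ = 14.7391 + 4.3505 × 6.95
ŷ = 14.7391 + 30.2360
ŷ = 44.9751

This is the fitted mean response at that x — an individual observation would come with a wider prediction interval.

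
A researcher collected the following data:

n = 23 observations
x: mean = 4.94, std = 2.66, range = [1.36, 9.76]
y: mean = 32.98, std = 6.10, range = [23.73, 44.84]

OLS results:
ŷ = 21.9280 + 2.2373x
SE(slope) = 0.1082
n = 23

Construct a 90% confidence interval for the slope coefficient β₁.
The 90% CI for β₁ is (2.0511, 2.4235)

Confidence interval for the slope:

The 90% CI for β₁ is: β̂₁ ± t*(α/2, n-2) × SE(β̂₁)

Step 1: Find critical t-value
- Confidence level = 0.9
- Degrees of freedom = n - 2 = 23 - 2 = 21
- t*(α/2, 21) = 1.7207

Step 2: Calculate margin of error
Margin = 1.7207 × 0.1082 = 0.1862

Step 3: Construct interval
CI = 2.2373 ± 0.1862
CI = (2.0511, 2.4235)

Interpretation: We are 90% confident that the true slope β₁ lies between 2.0511 and 2.4235.
The interval does not include 0, suggesting a significant linear relationship.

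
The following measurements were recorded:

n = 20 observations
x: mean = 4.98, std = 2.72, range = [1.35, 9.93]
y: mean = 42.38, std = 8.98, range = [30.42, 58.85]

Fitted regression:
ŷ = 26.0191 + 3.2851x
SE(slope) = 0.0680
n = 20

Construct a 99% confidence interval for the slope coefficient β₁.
The 99% CI for β₁ is (3.0894, 3.4808)

Confidence interval for the slope:

The 99% CI for β₁ is: β̂₁ ± t*(α/2, n-2) × SE(β̂₁)

Step 1: Find critical t-value
- Confidence level = 0.99
- Degrees of freedom = n - 2 = 20 - 2 = 18
- t*(α/2, 18) = 2.8784

Step 2: Calculate margin of error
Margin = 2.8784 × 0.0680 = 0.1957

Step 3: Construct interval
CI = 3.2851 ± 0.1957
CI = (3.0894, 3.4808)

Interpretation: each one-unit increase in x is associated with a change in mean y of between 3.0894 and 3.4808, with 99% confidence.
The interval does not include 0, suggesting a significant linear relationship.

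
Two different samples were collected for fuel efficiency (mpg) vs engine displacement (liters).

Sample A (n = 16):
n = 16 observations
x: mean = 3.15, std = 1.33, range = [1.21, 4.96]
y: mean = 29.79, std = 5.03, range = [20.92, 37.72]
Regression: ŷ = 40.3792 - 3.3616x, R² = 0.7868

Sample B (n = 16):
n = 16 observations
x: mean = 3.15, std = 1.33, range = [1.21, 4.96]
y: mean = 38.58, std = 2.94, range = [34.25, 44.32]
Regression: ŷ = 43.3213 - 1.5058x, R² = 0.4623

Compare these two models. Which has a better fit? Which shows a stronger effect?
Model A has the better fit (R² = 0.7868 vs 0.4623). Model A shows the stronger effect (|β₁| = 3.3616 vs 1.5058).

Model Comparison:

Goodness of fit (R²):
- Model A: R² = 0.7868 → 78.68% of variance in fuel efficiency explained
- Model B: R² = 0.4623 → 46.23% of variance in fuel efficiency explained
- 0.7868 > 0.4623 → Model A has the better fit

Which has the larger per-liter effect? (|β₁|)
- Model A: β₁ = -3.3616 → predicted fuel efficiency falls 3.3616 mpg per additional liter of engine displacement
- Model B: β₁ = -1.5058 → predicted fuel efficiency falls 1.5058 mpg per additional liter of engine displacement
- |-3.3616| > |-1.5058| → Model A shows the stronger marginal effect

Note: A steeper slope doesn't make a better model if the scatter around the line is large.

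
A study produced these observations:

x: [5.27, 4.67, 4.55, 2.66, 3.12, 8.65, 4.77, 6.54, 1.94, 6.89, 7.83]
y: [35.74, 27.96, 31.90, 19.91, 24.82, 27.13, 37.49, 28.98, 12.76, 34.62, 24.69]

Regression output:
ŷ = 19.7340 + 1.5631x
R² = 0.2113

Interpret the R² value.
The model explains 21.13% of the variance in y (R² = 0.2113), leaving 78.87% unexplained; the fit is weak.

The coefficient of determination R² is the fraction of the total variation in y that the fitted line accounts for.

Here R² = 0.2113:
- Explained: 21.13% of the variation in y
- Unexplained (residual): 100% − 21.13% = 78.87%
- Rule of thumb (below 0.3 weak; 0.3 to below 0.7 moderate; 0.7 and above strong) → weak

Calculation: R² = 1 − (SS_res / SS_tot), where SS_res is the sum of squared residuals and SS_tot the total sum of squares.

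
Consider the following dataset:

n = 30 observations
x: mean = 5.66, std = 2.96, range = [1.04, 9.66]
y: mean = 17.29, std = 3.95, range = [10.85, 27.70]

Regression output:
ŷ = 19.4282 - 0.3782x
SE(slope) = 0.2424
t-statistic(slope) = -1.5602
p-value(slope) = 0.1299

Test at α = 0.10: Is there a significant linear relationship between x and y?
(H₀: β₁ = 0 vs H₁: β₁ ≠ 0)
p-value = 0.1299 ≥ α = 0.10, so we fail to reject H₀. The relationship is not significant.

Hypothesis test for the slope coefficient:

H₀: β₁ = 0 (no linear relationship)
H₁: β₁ ≠ 0 (linear relationship exists)

Test statistic: t = β̂₁ / SE(β̂₁) = -0.3782 / 0.2424 = -1.5602

With df = 28, the two-sided p-value for |t| = 1.5602 is 0.1299.

Decision rule: reject H₀ if p-value < α.
p-value = 0.1299 ≥ α = 0.10 → fail to reject H₀.

There is not sufficient evidence at the 10% significance level to conclude that a linear relationship exists between x and y.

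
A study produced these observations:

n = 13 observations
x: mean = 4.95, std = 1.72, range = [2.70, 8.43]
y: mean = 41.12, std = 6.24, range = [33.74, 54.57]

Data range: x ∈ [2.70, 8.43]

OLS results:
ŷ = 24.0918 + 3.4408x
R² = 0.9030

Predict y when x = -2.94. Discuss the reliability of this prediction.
ŷ = 13.9758, but this is extrapolation (below the data range [2.70, 8.43]) and may be unreliable.

Prediction calculation:
ŷ = 24.0918 + 3.4408 × (-2.94)
ŷ = 13.9758

Reliability:
- Data range: x ∈ [2.70, 8.43]
- Prediction point: x = -2.94 is 5.64 units below the observed range → this is EXTRAPOLATION, not interpolation

Why that matters here:
- Real relationships often flatten, saturate, or turn nonlinear at extremes
- The linear relationship may not hold outside the observed range

Report the number if required, but flag clearly that it is an extrapolation.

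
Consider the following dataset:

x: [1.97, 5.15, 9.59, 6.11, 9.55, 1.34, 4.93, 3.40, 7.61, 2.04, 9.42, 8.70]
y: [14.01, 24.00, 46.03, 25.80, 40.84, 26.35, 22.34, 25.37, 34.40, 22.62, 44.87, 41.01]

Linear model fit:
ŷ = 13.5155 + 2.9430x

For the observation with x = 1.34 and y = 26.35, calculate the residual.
Residual = 8.8909

The residual is the difference between the actual value and the predicted value:

Residual = y - ŷ

Step 1: Calculate predicted value
ŷ = 13.5155 + 2.9430 × 1.34
ŷ = 17.4591

Step 2: Calculate residual
Residual = 26.35 - 17.4591
Residual = 8.8909

The residual is positive, so the observed y = 26.35 sits above the regression line (the line underestimates it by 8.8909).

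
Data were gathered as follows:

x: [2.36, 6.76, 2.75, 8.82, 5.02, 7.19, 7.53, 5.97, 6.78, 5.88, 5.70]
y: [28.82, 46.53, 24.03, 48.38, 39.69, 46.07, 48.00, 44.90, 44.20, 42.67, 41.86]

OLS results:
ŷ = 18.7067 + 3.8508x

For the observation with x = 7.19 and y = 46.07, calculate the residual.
Residual = -0.3240

The residual is the difference between the actual value and the predicted value:

Residual = y - ŷ

Step 1: Calculate predicted value
ŷ = 18.7067 + 3.8508 × 7.19
ŷ = 46.3940

Step 2: Calculate residual
Residual = 46.07 - 46.3940
Residual = -0.3240

Sign check: y < ŷ, so the point is below the line and the fit overestimates here.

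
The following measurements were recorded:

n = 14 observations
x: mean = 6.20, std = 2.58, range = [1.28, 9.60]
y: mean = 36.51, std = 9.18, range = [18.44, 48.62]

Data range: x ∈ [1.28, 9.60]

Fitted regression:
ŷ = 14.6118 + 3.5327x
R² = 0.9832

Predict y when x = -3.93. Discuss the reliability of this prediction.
ŷ = 0.7283 (extrapolation — x = -3.93 lies outside [1.28, 9.60], so reliability is low).

Prediction calculation:
ŷ = 14.6118 + 3.5327 × (-3.93)
ŷ = 0.7283

Reliability:
- Data range: x ∈ [1.28, 9.60]
- Prediction point: x = -3.93 is 5.21 units below the observed range → this is EXTRAPOLATION, not interpolation

Why that matters here:
- The linear relationship may not hold outside the observed range
- Real relationships often flatten, saturate, or turn nonlinear at extremes

The R² = 0.9832 only validates the fit within [1.28, 9.60]; treat ŷ = 0.7283 with caution.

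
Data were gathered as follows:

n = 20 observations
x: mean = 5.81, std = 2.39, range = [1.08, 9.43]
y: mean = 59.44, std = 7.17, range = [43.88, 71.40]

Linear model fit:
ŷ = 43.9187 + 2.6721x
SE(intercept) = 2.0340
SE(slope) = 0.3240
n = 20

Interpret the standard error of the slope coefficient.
SE(slope) = 0.3240 measures the uncertainty in the estimated slope. The coefficient is estimated precisely (SE/|β̂₁| = 12.1%).

SE(β̂₁) = s / √Sxx, where s is the residual standard deviation and Sxx = Σ(x − x̄)². It is the yardstick for how far β̂₁ = 2.6721 could plausibly be from the true slope.

Relative precision:
- SE / |β̂₁| = 0.3240 / 2.6721 = 12.1%
- Rule of thumb (under 20%: precise; 20% to under 50%: moderately precise; 50% or more: imprecise) → precise

Link to the t-test: t = β̂₁ / SE(β̂₁) = 2.6721 / 0.3240 = 8.2472, the statistic for H₀: β₁ = 0.

What drives SE(β̂₁): wider spread of x values → smaller SE; more residual scatter → larger SE.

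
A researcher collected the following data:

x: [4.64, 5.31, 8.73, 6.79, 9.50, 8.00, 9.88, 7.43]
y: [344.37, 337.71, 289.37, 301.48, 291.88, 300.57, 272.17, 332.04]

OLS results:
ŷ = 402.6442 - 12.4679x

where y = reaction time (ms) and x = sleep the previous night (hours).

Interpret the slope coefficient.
On average, reaction time is about 12.4679 ms lower for every extra hour of sleep.

β₁ = -12.4679 is the change in predicted reaction time (ms) per additional hour of sleep.

Interpretation:
- Sleep up by 1 hour → predicted reaction time decreases by 12.4679 ms
- This is a linear approximation: the same per-unit change is assumed across the whole observed x range

The intercept β₀ = 402.6442 is the predicted reaction time when sleep = 0; since the smallest observed x is 4.64, this is an extrapolation and mainly anchors the line.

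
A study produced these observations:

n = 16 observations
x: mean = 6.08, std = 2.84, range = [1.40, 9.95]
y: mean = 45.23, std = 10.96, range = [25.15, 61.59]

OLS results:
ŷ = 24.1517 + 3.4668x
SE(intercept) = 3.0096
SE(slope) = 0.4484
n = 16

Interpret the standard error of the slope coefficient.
SE(β̂₁) = 0.4484 is the estimated standard deviation of the slope estimate across repeated samples; relative to β̂₁ = 3.4668 that is 12.9%, a precise estimate.

SE(β̂₁) = 0.4484 says: if we drew many samples of n = 16 from the same population and refit each time, the fitted slopes would scatter with a standard deviation of roughly 0.4484 around the true β₁.

Relative precision:
- SE / |β̂₁| = 0.4484 / 3.4668 = 12.9%
- Rule of thumb (under 20%: precise; 20% to under 50%: moderately precise; 50% or more: imprecise) → precise

Rough 95% range (±2 SE): 3.4668 ± 0.8968 → (2.5700, 4.3636).

What drives SE(β̂₁): wider spread of x values → smaller SE.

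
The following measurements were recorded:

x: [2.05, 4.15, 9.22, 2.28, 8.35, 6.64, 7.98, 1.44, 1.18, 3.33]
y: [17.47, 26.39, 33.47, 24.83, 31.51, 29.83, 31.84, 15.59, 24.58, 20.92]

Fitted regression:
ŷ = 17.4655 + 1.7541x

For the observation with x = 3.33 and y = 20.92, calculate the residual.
Residual = -2.3867

The residual is the difference between the actual value and the predicted value:

Residual = y - ŷ

Step 1: Calculate predicted value
ŷ = 17.4655 + 1.7541 × 3.33
ŷ = 23.3067

Step 2: Calculate residual
Residual = 20.92 - 23.3067
Residual = -2.3867

Sign check: y < ŷ, so the point is below the line and the fit overestimates here.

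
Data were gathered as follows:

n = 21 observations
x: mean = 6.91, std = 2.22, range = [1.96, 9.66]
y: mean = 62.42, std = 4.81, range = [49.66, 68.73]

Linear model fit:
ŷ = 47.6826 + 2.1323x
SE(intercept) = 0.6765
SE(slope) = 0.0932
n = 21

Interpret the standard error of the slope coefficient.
SE(slope) = 0.0932 measures the uncertainty in the estimated slope. The coefficient is estimated precisely (SE/|β̂₁| = 4.4%).

SE(β̂₁) = s / √Sxx, where s is the residual standard deviation and Sxx = Σ(x − x̄)². It is the yardstick for how far β̂₁ = 2.1323 could plausibly be from the true slope.

Relative precision:
- SE / |β̂₁| = 0.0932 / 2.1323 = 4.4%
- Rule of thumb (under 20%: precise; 20% to under 50%: moderately precise; 50% or more: imprecise) → precise

Link to the t-test: t = β̂₁ / SE(β̂₁) = 2.1323 / 0.0932 = 22.8788, the statistic for H₀: β₁ = 0.

What drives SE(β̂₁): more residual scatter → larger SE.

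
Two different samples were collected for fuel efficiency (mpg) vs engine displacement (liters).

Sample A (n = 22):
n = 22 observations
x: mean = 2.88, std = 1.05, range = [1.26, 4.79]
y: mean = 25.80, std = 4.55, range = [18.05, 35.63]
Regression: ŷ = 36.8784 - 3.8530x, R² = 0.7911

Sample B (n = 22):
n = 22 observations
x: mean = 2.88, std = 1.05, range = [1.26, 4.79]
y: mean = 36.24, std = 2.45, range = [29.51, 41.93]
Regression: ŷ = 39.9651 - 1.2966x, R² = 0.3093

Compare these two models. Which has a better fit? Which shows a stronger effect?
Model A has the better fit (R² = 0.7911 vs 0.3093). Model A shows the stronger effect (|β₁| = 3.8530 vs 1.2966).

Model Comparison:

Fit — compare R²:
- Model A: R² = 0.7911 → 79.11% of variance in fuel efficiency explained
- Model B: R² = 0.3093 → 30.93% of variance in fuel efficiency explained
- 0.7911 > 0.3093 → Model A has the better fit

Strength of effect — compare |β₁|:
- Model A: β₁ = -3.8530 → predicted fuel efficiency falls 3.8530 mpg per additional liter of engine displacement
- Model B: β₁ = -1.2966 → predicted fuel efficiency falls 1.2966 mpg per additional liter of engine displacement
- |-3.8530| > |-1.2966| → Model A shows the stronger marginal effect

Notes:
- The two samples could reflect different populations, time periods, or measurement quality.
- A better fit (higher R²) doesn't necessarily mean a more important relationship.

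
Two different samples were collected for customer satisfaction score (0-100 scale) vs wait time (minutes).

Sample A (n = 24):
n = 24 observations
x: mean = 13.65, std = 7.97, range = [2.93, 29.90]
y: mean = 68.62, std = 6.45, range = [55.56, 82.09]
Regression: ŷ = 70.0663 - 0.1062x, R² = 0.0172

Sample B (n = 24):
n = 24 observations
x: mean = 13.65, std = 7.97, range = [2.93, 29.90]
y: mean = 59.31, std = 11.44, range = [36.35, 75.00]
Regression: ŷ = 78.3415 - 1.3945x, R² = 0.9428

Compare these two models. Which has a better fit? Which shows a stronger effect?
Model B has the better fit (R² = 0.9428 vs 0.0172). Model B shows the stronger effect (|β₁| = 1.3945 vs 0.1062).

Model Comparison:

Goodness of fit (R²):
- Model A: R² = 0.0172 → 1.72% of variance in satisfaction score explained
- Model B: R² = 0.9428 → 94.28% of variance in satisfaction score explained
- 0.9428 > 0.0172 → Model B has the better fit

Strength of effect — compare |β₁|:
- Model A: β₁ = -0.1062 → predicted satisfaction score falls 0.1062 points per additional minute of wait time
- Model B: β₁ = -1.3945 → predicted satisfaction score falls 1.3945 points per additional minute of wait time
- |-0.1062| < |-1.3945| → Model B shows the stronger marginal effect

Note: A steeper slope doesn't make a better model if the scatter around the line is large.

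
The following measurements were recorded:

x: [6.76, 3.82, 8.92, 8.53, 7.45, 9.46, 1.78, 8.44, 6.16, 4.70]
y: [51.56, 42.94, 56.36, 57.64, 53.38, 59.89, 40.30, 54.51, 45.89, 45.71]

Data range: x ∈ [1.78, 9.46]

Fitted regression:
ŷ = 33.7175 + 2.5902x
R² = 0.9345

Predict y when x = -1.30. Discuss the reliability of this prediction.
ŷ = 30.3502 (extrapolation — x = -1.30 lies outside [1.78, 9.46], so reliability is low).

Prediction calculation:
ŷ = 33.7175 + 2.5902 × (-1.30)
ŷ = 30.3502

Reliability:
- Data range: x ∈ [1.78, 9.46]
- Prediction point: x = -1.30 is 3.08 units below the observed range → this is EXTRAPOLATION, not interpolation

Why that matters here:
- There are no observations near this x to validate the fitted line there
- R² describes fit only over the sampled x values; it says nothing about behaviour beyond them
- Real relationships often flatten, saturate, or turn nonlinear at extremes

The R² = 0.9345 only validates the fit within [1.78, 9.46]; treat ŷ = 30.3502 with caution.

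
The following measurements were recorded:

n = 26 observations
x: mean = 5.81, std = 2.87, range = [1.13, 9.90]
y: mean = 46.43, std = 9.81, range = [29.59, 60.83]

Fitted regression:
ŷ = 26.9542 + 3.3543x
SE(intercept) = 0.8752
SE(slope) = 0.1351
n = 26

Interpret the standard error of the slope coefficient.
SE(β̂₁) = 0.1351 is the estimated standard deviation of the slope estimate across repeated samples; relative to β̂₁ = 3.3543 that is 4.0%, a precise estimate.

SE(β̂₁) = s / √Sxx, where s is the residual standard deviation and Sxx = Σ(x − x̄)². It is the yardstick for how far β̂₁ = 3.3543 could plausibly be from the true slope.

Relative precision:
- SE / |β̂₁| = 0.1351 / 3.3543 = 4.0%
- Rule of thumb (under 20%: precise; 20% to under 50%: moderately precise; 50% or more: imprecise) → precise

Link to the t-test: t = β̂₁ / SE(β̂₁) = 3.3543 / 0.1351 = 24.8283, the statistic for H₀: β₁ = 0.

What drives SE(β̂₁): more residual scatter → larger SE; wider spread of x values → smaller SE.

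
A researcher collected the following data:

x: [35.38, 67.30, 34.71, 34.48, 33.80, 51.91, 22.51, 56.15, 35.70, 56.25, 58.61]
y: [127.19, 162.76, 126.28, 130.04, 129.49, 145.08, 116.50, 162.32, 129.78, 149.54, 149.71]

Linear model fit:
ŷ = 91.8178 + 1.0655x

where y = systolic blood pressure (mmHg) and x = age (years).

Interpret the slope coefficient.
An increase of one year in age is associated with a 1.0655 mmHg increase in predicted blood pressure.

β₁ = 1.0655 is the change in predicted blood pressure (mmHg) per additional year of age.

Interpretation:
- Age up by 1 year → predicted blood pressure increases by 1.0655 mmHg
- This is a linear approximation: the same per-unit change is assumed across the whole observed x range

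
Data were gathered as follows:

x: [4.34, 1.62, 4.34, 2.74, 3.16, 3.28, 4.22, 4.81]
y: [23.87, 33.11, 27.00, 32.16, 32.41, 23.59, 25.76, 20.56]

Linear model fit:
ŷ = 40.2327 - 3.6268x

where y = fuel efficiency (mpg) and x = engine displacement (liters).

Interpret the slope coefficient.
On average, fuel efficiency is about 3.6268 mpg lower for every extra liter of engine displacement.

β₁ = -3.6268 is the change in predicted fuel efficiency (mpg) per additional liter of engine displacement.

Interpretation:
- Engine displacement up by 1 liter → predicted fuel efficiency decreases by 3.6268 mpg
- The effect is assumed constant over the observed range of x (linearity)

(β₀ = 40.2327 is the fitted value at x = 0 and is not part of the slope interpretation.)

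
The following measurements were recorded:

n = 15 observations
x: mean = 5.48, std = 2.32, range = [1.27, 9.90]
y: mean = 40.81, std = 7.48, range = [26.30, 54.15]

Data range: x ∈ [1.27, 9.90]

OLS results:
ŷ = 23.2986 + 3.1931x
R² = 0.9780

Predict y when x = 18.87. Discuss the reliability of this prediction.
ŷ = 83.5524, but this is extrapolation (above the data range [1.27, 9.90]) and may be unreliable.

Prediction calculation:
ŷ = 23.2986 + 3.1931 × 18.87
ŷ = 83.5524

Reliability:
- Data range: x ∈ [1.27, 9.90]
- Prediction point: x = 18.87 is 8.97 units above the observed range → this is EXTRAPOLATION, not interpolation

Why that matters here:
- There are no observations near this x to validate the fitted line there
- The linear relationship may not hold outside the observed range

Report the number if required, but flag clearly that it is an extrapolation.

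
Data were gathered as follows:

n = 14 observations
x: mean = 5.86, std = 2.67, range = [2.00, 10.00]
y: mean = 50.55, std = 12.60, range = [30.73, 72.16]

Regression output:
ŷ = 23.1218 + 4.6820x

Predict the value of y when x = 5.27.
ŷ = 47.7959

x = 5.27 lies inside the observed range [2.00, 10.00], so the fitted equation applies directly:

ŷ = 23.1218 + 4.6820 × 5.27
ŷ = 23.1218 + 24.6741
ŷ = 47.7959

This is the fitted mean response at that x — an individual observation would come with a wider prediction interval.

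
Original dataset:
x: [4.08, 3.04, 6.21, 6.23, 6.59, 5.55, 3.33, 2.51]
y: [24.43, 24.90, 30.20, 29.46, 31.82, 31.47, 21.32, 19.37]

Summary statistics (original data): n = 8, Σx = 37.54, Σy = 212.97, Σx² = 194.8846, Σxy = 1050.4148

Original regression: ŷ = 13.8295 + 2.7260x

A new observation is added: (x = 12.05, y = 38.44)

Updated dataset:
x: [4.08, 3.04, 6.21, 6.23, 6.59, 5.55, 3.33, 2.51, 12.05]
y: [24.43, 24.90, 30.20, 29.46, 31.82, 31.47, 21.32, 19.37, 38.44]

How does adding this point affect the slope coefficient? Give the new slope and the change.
Adding the point moves β₁ from 2.7260 to 1.9200, i.e. it decreases by 0.8060 (-29.6%).

x = 12.05 lies well outside the original x-range [2.51, 6.59] (x̄ ≈ 4.69), so this observation has high leverage and can move the slope substantially.

Step 1: Update the sums with the new point (n goes from 8 to 9)
Σx  = 37.54 + 12.05 = 49.59
Σy  = 212.97 + 38.44 = 251.41
Σx² = 194.8846 + 12.05² = 194.8846 + 145.2025 = 340.0871
Σxy = 1050.4148 + 12.05×38.44 = 1050.4148 + 463.2020 = 1513.6168

Step 2: Recompute the slope with b₁ = (nΣxy − ΣxΣy) / (nΣx² − (Σx)²)
Numerator   = 9×1513.6168 − 49.59×251.41 = 13622.5512 − 12467.4219 = 1155.1293
Denominator = 9×340.0871 − 49.59² = 3060.7839 − 2459.1681 = 601.6158
b₁(new) = 1155.1293 / 601.6158 = 1.9200

(Same formula on the original sums: (8×1050.4148 − 37.54×212.97) / (8×194.8846 − 37.54²) = 408.4246 / 149.8252 = 2.7260, matching the given fit.)

Step 3: Change in slope
Δβ₁ = 1.9200 − 2.7260 = -0.8060
Relative change = -0.8060 / 2.7260 × 100% = -29.6%
→ the slope decreases when the point is added.

Because the point sits below the extension of the original line at a high-leverage x, it tilts the fit down.
In practice: refit with and without it and report both if conclusions differ; check such a point for data-entry or measurement error.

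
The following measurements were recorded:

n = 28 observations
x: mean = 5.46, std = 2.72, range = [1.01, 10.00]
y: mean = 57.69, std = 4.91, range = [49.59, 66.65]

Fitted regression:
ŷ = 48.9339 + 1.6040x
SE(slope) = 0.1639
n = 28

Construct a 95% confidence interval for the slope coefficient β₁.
The 95% CI for β₁ is (1.2671, 1.9409)

Confidence interval for the slope:

The 95% CI for β₁ is: β̂₁ ± t*(α/2, n-2) × SE(β̂₁)

Step 1: Find critical t-value
- Confidence level = 0.95
- Degrees of freedom = n - 2 = 28 - 2 = 26
- t*(α/2, 26) = 2.0555

Step 2: Calculate margin of error
Margin = 2.0555 × 0.1639 = 0.3369

Step 3: Construct interval
CI = 1.6040 ± 0.3369
CI = (1.2671, 1.9409)

Interpretation: We are 95% confident that the true slope β₁ lies between 1.2671 and 1.9409.
The interval does not include 0, suggesting a significant linear relationship.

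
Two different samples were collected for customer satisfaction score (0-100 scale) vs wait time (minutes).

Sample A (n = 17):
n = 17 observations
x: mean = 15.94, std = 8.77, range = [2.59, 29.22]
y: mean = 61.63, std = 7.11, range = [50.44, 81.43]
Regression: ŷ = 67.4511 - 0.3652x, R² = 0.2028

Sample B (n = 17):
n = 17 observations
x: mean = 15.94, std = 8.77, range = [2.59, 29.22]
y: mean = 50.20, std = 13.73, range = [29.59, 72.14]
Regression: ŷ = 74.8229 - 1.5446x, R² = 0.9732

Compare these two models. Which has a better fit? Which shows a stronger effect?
Model B has the better fit (R² = 0.9732 vs 0.2028). Model B shows the stronger effect (|β₁| = 1.5446 vs 0.3652).

Model Comparison:

Fit — compare R²:
- Model A: R² = 0.2028 → 20.28% of variance in satisfaction score explained
- Model B: R² = 0.9732 → 97.32% of variance in satisfaction score explained
- 0.9732 > 0.2028 → Model B has the better fit

Which has the larger per-minute effect? (|β₁|)
- Model A: β₁ = -0.3652 → predicted satisfaction score falls 0.3652 points per additional minute of wait time
- Model B: β₁ = -1.5446 → predicted satisfaction score falls 1.5446 points per additional minute of wait time
- |-0.3652| < |-1.5446| → Model B shows the stronger marginal effect

Notes:
- A better fit (higher R²) doesn't necessarily mean a more important relationship.
- A steeper slope doesn't make a better model if the scatter around the line is large.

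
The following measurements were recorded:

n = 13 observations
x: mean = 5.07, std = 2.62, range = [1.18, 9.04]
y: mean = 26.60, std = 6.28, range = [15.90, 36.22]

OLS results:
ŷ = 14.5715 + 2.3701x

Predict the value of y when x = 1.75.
ŷ = 18.7192

Plug x = 1.75 into the fitted line:

ŷ = 14.5715 + 2.3701 × 1.75
ŷ = 14.5715 + 4.1477
ŷ = 18.7192

This is the fitted mean response at that x — an individual observation would come with a wider prediction interval.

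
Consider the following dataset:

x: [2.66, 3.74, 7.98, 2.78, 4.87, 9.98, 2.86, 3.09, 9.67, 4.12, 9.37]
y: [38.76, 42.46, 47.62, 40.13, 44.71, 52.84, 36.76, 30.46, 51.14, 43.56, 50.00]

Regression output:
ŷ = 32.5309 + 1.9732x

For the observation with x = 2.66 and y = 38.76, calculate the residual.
Residual = 0.9804

The residual is the difference between the actual value and the predicted value:

Residual = y - ŷ

Step 1: Calculate predicted value
ŷ = 32.5309 + 1.9732 × 2.66
ŷ = 37.7796

Step 2: Calculate residual
Residual = 38.76 - 37.7796
Residual = 0.9804

Interpretation: the model underestimates the actual value by 0.9804 at this point (positive residual → observation lies above the fitted line).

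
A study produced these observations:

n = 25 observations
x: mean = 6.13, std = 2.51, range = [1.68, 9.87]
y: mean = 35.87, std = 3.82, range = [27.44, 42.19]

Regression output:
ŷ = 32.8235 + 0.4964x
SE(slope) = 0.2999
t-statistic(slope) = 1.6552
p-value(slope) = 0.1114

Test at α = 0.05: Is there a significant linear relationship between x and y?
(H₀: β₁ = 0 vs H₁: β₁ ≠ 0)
Since p-value = 0.1114 ≥ α = 0.05, fail to reject H₀ — the slope is not significantly different from 0.

Hypothesis test for the slope coefficient:

H₀: β₁ = 0 (no linear relationship)
H₁: β₁ ≠ 0 (linear relationship exists)

Test statistic: t = β̂₁ / SE(β̂₁) = 0.4964 / 0.2999 = 1.6552

The p-value (0.1114) is the probability, under H₀, of a t-statistic at least as extreme as |t| = 1.6552 (two-sided, df = n − 2 = 23).

Decision rule: reject H₀ if p-value < α.
p-value = 0.1114 ≥ α = 0.05 → fail to reject H₀.

There is not sufficient evidence at the 5% significance level to conclude that a linear relationship exists between x and y.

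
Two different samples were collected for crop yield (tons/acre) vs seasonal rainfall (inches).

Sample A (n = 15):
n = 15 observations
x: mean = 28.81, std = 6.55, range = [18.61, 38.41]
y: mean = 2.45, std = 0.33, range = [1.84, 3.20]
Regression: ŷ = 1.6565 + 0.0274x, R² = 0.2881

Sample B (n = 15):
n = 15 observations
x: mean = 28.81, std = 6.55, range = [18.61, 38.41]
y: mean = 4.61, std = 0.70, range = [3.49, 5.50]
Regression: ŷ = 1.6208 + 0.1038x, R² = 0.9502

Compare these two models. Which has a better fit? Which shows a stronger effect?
Model B has the better fit (R² = 0.9502 vs 0.2881). Model B shows the stronger effect (|β₁| = 0.1038 vs 0.0274).

Model Comparison:

Fit — compare R²:
- Model A: R² = 0.2881 → 28.81% of variance in crop yield explained
- Model B: R² = 0.9502 → 95.02% of variance in crop yield explained
- 0.9502 > 0.2881 → Model B has the better fit

Effect size (slope magnitude):
- Model A: β₁ = 0.0274 → predicted crop yield rises 0.0274 tons/acre per additional inch of rainfall
- Model B: β₁ = 0.1038 → predicted crop yield rises 0.1038 tons/acre per additional inch of rainfall
- |0.0274| < |0.1038| → Model B shows the stronger marginal effect

Notes:
- R² measures how tightly points cluster around the line; β₁ measures how steep the line is — they answer different questions.
- The two samples could reflect different populations, time periods, or measurement quality.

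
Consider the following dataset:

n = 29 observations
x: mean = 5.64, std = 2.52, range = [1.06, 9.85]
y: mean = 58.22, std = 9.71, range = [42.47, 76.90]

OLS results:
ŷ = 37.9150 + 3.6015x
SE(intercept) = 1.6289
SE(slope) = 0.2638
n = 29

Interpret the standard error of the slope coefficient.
SE(β̂₁) = 0.2638 is the estimated standard deviation of the slope estimate across repeated samples; relative to β̂₁ = 3.6015 that is 7.3%, a precise estimate.

SE(β̂₁) = 0.2638 says: if we drew many samples of n = 29 from the same population and refit each time, the fitted slopes would scatter with a standard deviation of roughly 0.2638 around the true β₁.

Relative precision:
- SE / |β̂₁| = 0.2638 / 3.6015 = 7.3%
- Rule of thumb (under 20%: precise; 20% to under 50%: moderately precise; 50% or more: imprecise) → precise

Link to interval estimation: a confidence interval for β₁ is β̂₁ ± t* × 0.2638, so SE sets the half-width per unit of t*.

What drives SE(β̂₁): larger n (here n = 29) → smaller SE; more residual scatter → larger SE; wider spread of x values → smaller SE.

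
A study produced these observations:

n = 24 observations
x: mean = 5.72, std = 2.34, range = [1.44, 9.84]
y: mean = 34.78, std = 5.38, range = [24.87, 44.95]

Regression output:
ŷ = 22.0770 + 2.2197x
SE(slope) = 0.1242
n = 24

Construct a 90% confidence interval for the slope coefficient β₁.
The 90% CI for β₁ is (2.0064, 2.4330)

Confidence interval for the slope:

The 90% CI for β₁ is: β̂₁ ± t*(α/2, n-2) × SE(β̂₁)

Step 1: Find critical t-value
- Confidence level = 0.9
- Degrees of freedom = n - 2 = 24 - 2 = 22
- t*(α/2, 22) = 1.7171

Step 2: Calculate margin of error
Margin = 1.7171 × 0.1242 = 0.2133

Step 3: Construct interval
CI = 2.2197 ± 0.2133
CI = (2.0064, 2.4330)

Interpretation: each one-unit increase in x is associated with a change in mean y of between 2.0064 and 2.4330, with 90% confidence.
Since 0 is outside the interval, a two-sided test at α = 0.10 would reject H₀: β₁ = 0.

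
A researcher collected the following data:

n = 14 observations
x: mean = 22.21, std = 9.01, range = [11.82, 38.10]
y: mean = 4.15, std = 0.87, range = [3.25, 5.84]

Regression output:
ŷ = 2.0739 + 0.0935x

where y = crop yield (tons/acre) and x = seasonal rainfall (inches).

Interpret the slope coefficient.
On average, crop yield is about 0.0935 tons/acre higher for every extra inch of rainfall.

The slope β₁ = 0.0935 gives the rate at which the fitted crop yield changes with rainfall.

Interpretation:
- Rainfall up by 1 inch → predicted crop yield increases by 0.0935 tons/acre
- This is a linear approximation: the same per-unit change is assumed across the whole observed x range
- The sign (+) gives the direction; the magnitude 0.0935 gives the size of the effect per inch

The intercept β₀ = 2.0739 is the predicted crop yield when rainfall = 0; since the smallest observed x is 11.82, this is an extrapolation and mainly anchors the line.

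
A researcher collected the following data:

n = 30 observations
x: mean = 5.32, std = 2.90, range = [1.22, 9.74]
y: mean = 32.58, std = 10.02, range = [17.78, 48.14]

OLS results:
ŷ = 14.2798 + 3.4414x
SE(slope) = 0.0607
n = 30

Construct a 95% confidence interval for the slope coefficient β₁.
The 95% CI for β₁ is (3.3171, 3.5657)

Confidence interval for the slope:

The 95% CI for β₁ is: β̂₁ ± t*(α/2, n-2) × SE(β̂₁)

Step 1: Find critical t-value
- Confidence level = 0.95
- Degrees of freedom = n - 2 = 30 - 2 = 28
- t*(α/2, 28) = 2.0484

Step 2: Calculate margin of error
Margin = 2.0484 × 0.0607 = 0.1243

Step 3: Construct interval
CI = 3.4414 ± 0.1243
CI = (3.3171, 3.5657)

Interpretation: We are 95% confident that the true slope β₁ lies between 3.3171 and 3.5657.
Since 0 is outside the interval, a two-sided test at α = 0.05 would reject H₀: β₁ = 0.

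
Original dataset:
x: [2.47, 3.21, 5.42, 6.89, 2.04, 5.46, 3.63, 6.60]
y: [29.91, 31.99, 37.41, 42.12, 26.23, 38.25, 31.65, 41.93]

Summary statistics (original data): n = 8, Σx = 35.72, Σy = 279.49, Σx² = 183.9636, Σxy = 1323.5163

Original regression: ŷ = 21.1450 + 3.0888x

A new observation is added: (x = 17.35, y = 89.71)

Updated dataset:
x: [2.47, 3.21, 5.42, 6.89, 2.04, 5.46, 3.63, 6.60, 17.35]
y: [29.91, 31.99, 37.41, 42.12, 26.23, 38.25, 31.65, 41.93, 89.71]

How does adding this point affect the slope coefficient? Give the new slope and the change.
The slope changes from 3.0888 to 4.0856 (change of +0.9968, or +32.3%).

The new point has HIGH LEVERAGE: x = 17.35 is far from the original mean x̄ = 35.72/8 ≈ 4.47 (original range [2.04, 6.89]).

Step 1: Update the sums with the new point (n goes from 8 to 9)
Σx  = 35.72 + 17.35 = 53.07
Σy  = 279.49 + 89.71 = 369.20
Σx² = 183.9636 + 17.35² = 183.9636 + 301.0225 = 484.9861
Σxy = 1323.5163 + 17.35×89.71 = 1323.5163 + 1556.4685 = 2879.9848

Step 2: Recompute the slope with b₁ = (nΣxy − ΣxΣy) / (nΣx² − (Σx)²)
Numerator   = 9×2879.9848 − 53.07×369.20 = 25919.8632 − 19593.4440 = 6326.4192
Denominator = 9×484.9861 − 53.07² = 4364.8749 − 2816.4249 = 1548.4500
b₁(new) = 6326.4192 / 1548.4500 = 4.0856

(Same formula on the original sums: (8×1323.5163 − 35.72×279.49) / (8×183.9636 − 35.72²) = 604.7476 / 195.7904 = 3.0888, matching the given fit.)

Step 3: Change in slope
Δβ₁ = 4.0856 − 3.0888 = +0.9968
Relative change = +0.9968 / 3.0888 × 100% = +32.3%
→ the slope increases when the point is added.

Because the point sits above the extension of the original line at a high-leverage x, it tilts the fit up.
In practice: check such a point for data-entry or measurement error.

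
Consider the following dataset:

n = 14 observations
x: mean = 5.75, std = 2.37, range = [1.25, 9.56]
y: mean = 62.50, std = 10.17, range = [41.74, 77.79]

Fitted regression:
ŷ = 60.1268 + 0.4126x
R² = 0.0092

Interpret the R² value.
About 0.92% of the variability in y is accounted for by the regression on x (R² = 0.0092) — a weak linear fit.

R² = 1 − SS_res/SS_tot compares the residual scatter to the total scatter of y about its mean.

Here R² = 0.0092:
- Explained: 0.92% of the variation in y
- Unexplained (residual): 100% − 0.92% = 99.08%
- Rule of thumb (below 0.3 weak; 0.3 to below 0.7 moderate; 0.7 and above strong) → weak

Equivalently, for simple linear regression R² = r², so |r| = √0.0092 ≈ 0.0959.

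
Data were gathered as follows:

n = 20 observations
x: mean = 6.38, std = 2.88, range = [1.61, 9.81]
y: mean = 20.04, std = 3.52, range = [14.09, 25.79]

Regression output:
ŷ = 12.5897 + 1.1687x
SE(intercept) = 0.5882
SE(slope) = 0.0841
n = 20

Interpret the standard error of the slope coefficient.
SE(slope) = 0.0841 measures the uncertainty in the estimated slope. The coefficient is estimated precisely (SE/|β̂₁| = 7.2%).

What SE measures:
- The standard error quantifies the sampling variability of the coefficient estimate
- It is the estimated standard deviation of β̂₁ across hypothetical repeated samples of the same size
- Smaller SE → more precise estimate

Relative precision:
- SE / |β̂₁| = 0.0841 / 1.1687 = 7.2%
- Rule of thumb (under 20%: precise; 20% to under 50%: moderately precise; 50% or more: imprecise) → precise

Link to the t-test: t = β̂₁ / SE(β̂₁) = 1.1687 / 0.0841 = 13.8966, the statistic for H₀: β₁ = 0.

What drives SE(β̂₁): larger n (here n = 20) → smaller SE; more residual scatter → larger SE.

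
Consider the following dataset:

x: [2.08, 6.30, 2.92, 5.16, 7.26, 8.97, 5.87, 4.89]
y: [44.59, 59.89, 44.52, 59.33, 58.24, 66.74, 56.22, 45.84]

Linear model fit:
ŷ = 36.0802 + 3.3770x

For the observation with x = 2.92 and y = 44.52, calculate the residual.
Residual = -1.4210

The residual is the difference between the actual value and the predicted value:

Residual = y - ŷ

Step 1: Calculate predicted value
ŷ = 36.0802 + 3.3770 × 2.92
ŷ = 45.9410

Step 2: Calculate residual
Residual = 44.52 - 45.9410
Residual = -1.4210

The residual is negative, so the observed y = 44.52 sits below the regression line (the line overestimates it by 1.4210).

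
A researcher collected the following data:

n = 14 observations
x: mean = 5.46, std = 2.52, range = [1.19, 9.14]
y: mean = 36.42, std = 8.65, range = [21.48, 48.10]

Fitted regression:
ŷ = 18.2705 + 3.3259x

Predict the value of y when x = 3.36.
ŷ = 29.4455

Plug x = 3.36 into the fitted line:

ŷ = 18.2705 + 3.3259 × 3.36
ŷ = 18.2705 + 11.1750
ŷ = 29.4455

This is a point prediction; actual observations scatter around it by roughly the residual standard deviation.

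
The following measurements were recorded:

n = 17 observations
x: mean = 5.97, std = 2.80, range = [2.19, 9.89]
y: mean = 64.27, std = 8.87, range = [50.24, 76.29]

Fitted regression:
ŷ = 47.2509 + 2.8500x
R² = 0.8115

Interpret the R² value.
The model explains 81.15% of the variance in y (R² = 0.8115), leaving 18.85% unexplained; the fit is strong.

R² (coefficient of determination) measures the proportion of variance in y explained by the regression model.

Here R² = 0.8115:
- Explained: 81.15% of the variation in y
- Unexplained (residual): 100% − 81.15% = 18.85%
- Rule of thumb (below 0.3 weak; 0.3 to below 0.7 moderate; 0.7 and above strong) → strong

Calculation: R² = 1 − (SS_res / SS_tot), where SS_res is the sum of squared residuals and SS_tot the total sum of squares.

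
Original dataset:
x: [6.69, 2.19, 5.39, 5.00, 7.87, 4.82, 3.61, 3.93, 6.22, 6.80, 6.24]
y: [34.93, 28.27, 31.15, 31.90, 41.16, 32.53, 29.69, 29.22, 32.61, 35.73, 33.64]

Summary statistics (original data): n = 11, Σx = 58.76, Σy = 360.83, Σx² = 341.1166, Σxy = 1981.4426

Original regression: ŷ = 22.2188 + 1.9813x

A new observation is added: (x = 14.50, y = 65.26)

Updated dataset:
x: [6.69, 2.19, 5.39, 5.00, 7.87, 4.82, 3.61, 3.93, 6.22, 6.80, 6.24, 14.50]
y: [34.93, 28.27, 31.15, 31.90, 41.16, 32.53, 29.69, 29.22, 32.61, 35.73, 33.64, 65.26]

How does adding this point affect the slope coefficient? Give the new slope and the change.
Adding the point moves β₁ from 1.9813 to 3.1353, i.e. it increases by 1.1540 (+58.2%).

The new point has HIGH LEVERAGE: x = 14.50 is far from the original mean x̄ = 58.76/11 ≈ 5.34 (original range [2.19, 7.87]).

Step 1: Update the sums with the new point (n goes from 11 to 12)
Σx  = 58.76 + 14.50 = 73.26
Σy  = 360.83 + 65.26 = 426.09
Σx² = 341.1166 + 14.50² = 341.1166 + 210.2500 = 551.3666
Σxy = 1981.4426 + 14.50×65.26 = 1981.4426 + 946.2700 = 2927.7126

Step 2: Recompute the slope with b₁ = (nΣxy − ΣxΣy) / (nΣx² − (Σx)²)
Numerator   = 12×2927.7126 − 73.26×426.09 = 35132.5512 − 31215.3534 = 3917.1978
Denominator = 12×551.3666 − 73.26² = 6616.3992 − 5367.0276 = 1249.3716
b₁(new) = 3917.1978 / 1249.3716 = 3.1353

(Same formula on the original sums: (11×1981.4426 − 58.76×360.83) / (11×341.1166 − 58.76²) = 593.4978 / 299.5450 = 1.9813, matching the given fit.)

Step 3: Change in slope
Δβ₁ = 3.1353 − 1.9813 = +1.1540
Relative change = +1.1540 / 1.9813 × 100% = +58.2%
→ the slope increases when the point is added.

Because the point sits above the extension of the original line at a high-leverage x, it tilts the fit up.
In practice: refit with and without it and report both if conclusions differ; examine leverage (hᵢ) and Cook's distance rather than deleting it automatically.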